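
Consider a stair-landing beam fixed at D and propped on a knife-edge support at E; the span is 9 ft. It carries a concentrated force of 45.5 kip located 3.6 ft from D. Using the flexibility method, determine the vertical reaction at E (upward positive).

R_E = 9.464 kip

Release the roller at E. Primary structure: cantilever fixed at D.
Free-end deflection of the primary structure under the applied loading (downward +):
  point load 45.5 at a = 3.6: Pa²(3L − a)/(6EI) = 2300/EI
Flexibility coefficient — unit upward force at E: δ_{EE} = L³/(3EI) = 243/EI.
The prop prevents deflection at E: R_E = δ_0/δ_{EE} = 2300/243 = 9.464 kip.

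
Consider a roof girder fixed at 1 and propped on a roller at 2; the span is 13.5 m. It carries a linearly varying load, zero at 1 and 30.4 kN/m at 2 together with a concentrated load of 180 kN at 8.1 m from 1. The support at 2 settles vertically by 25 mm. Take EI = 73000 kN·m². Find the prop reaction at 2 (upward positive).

R_2 = 188.4 kN

Choose R_2 as the redundant. The primary structure is the cantilever fixed at 1.
Free-end deflection of the primary structure under the applied loading (downward +):
  triangular load, peak 30.4 at the free end: 11w₀L⁴/(120EI) = 92559/EI
  point load 180 at a = 8.1: Pa²(3L − a)/(6EI) = 63773/EI
  δ_0 = 156332/EI
Flexibility coefficient — unit upward force at 2: δ_{22} = L³/(3EI) = 820.1/EI.
With EI = 73000 kN·m²: δ_0 = 2.1415 m and δ_{22} = 0.011235 m/kN.
Compatibility — the beam at 2 must follow the support down by 0.025 m: δ_0 − R_2·δ_{22} = 0.025, so R_2 = (2.1415 − 0.025)/0.011235 = 188.4 kN.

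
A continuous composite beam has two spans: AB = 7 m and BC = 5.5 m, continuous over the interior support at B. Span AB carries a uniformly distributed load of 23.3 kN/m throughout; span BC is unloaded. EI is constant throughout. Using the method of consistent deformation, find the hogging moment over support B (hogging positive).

Insert a hinge at B; M_B is the redundant, and each span becomes simply supported.
Discontinuity in slope at B on the released structure — sum the simple-span end rotations:
  span AB: UDL 23.3: wL³/(24EI) = 333/EI
  relative rotation θ_0 = (333 + 0)/EI = 333/EI
A unit hogging moment at B produces rotation L₁/(3EI) + L₂/(3EI) = 4.167/EI.
Slope continuity at B: θ_0 = M_B·4.167/EI, so M_B = 333/4.167 = 79.92 kN·m (hogging).

M_B = 79.92 kN·m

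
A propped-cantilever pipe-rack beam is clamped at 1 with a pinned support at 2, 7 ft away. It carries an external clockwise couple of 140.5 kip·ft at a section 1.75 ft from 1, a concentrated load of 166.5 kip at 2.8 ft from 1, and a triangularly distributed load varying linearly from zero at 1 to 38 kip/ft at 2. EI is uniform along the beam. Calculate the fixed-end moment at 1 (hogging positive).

M_1 = 380.7 kip·ft

Release the roller at 2. Primary structure: cantilever fixed at 1.
Deflection at 2 on the released cantilever, summing each load's contribution:
  clockwise couple 140.5 at a = 1.75: M₀a(2L − a)/(2EI) = 1506/EI
  point load 166.5 at a = 2.8: Pa²(3L − a)/(6EI) = 3960/EI
  triangular load, peak 38 at the free end: 11w₀L⁴/(120EI) = 8363/EI
  δ_0 = 13829/EI
Tip deflection under a unit load at 2: L³/(3EI) = 114.3/EI.
The prop prevents deflection at 2: R_2 = δ_0/δ_{22} = 13829/114.3 = 121 kip.
Moment equilibrium about 1: M_1 = Σ(load moments about 1) − R_2·L = 1227 − 121×7 = 380.7 kip·ft.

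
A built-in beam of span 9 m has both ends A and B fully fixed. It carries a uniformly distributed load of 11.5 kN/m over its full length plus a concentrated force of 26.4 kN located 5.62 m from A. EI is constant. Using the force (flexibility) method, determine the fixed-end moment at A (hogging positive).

M_A = 98.55 kN·m

Take the two fixed-end moments M_A, M_B as redundants; the released structure is the simple span AB.
End rotations of the released simple span under the applied load (×1/EI):
  at A: UDL 11.5: wL³/(24EI) = 349.3/EI
  at B: UDL 11.5: wL³/(24EI) = 349.3/EI
  at A: point load 26.4 at a = 5.62: Pab(L + b)/(6LEI) = 115/EI
  at B: point load 26.4 at a = 5.62: Pab(L + a)/(6LEI) = 135.8/EI
  θ_A0 = 464.3/EI,  θ_B0 = 485.1/EI
Flexibility coefficients: a unit moment at one end gives L/(3EI) there and L/(6EI) at the far end, so f₁₁ = f₂₂ = 3/EI and f₁₂ = f₂₁ = 1.5/EI.
Compatibility — zero rotation at each built-in end:
  3 M_A + 1.5 M_B = 464.3
  1.5 M_A + 3 M_B = 485.1
Solving the pair gives M_A = 98.55 kN·m and M_B = 112.4 kN·m (hogging).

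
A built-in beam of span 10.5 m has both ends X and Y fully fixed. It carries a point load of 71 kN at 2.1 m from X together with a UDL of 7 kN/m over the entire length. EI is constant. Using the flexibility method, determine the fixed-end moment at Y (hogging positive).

M_Y = 88.17 kN·m

Take the two fixed-end moments M_X, M_Y as redundants; the released structure is the simple span XY.
Simple-span end rotations at X and Y under the given loads:
  at X: point load 71 at a = 2.1: Pab(L + b)/(6LEI) = 375.7/EI
  at Y: point load 71 at a = 2.1: Pab(L + a)/(6LEI) = 250.5/EI
  at X: UDL 7: wL³/(24EI) = 337.6/EI
  at Y: UDL 7: wL³/(24EI) = 337.6/EI
  θ_X0 = 713.4/EI,  θ_Y0 = 588.1/EI
Flexibility coefficients: a unit moment at one end gives L/(3EI) there and L/(6EI) at the far end, so f₁₁ = f₂₂ = 3.5/EI and f₁₂ = f₂₁ = 1.75/EI.
Compatibility — zero rotation at each built-in end:
  3.5 M_X + 1.75 M_Y = 713.4
  1.75 M_X + 3.5 M_Y = 588.1
Solving the pair gives M_X = 159.7 kN·m and M_Y = 88.17 kN·m (hogging).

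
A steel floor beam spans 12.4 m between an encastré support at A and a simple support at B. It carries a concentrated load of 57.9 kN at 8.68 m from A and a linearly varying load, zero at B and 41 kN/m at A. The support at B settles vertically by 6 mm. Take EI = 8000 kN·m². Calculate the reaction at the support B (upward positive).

R_B = 83.39 kN

Choose R_B as the redundant. The primary structure is the cantilever fixed at A.
Free-end deflection of the primary structure under the applied loading (downward +):
  point load 57.9 at a = 8.68: Pa²(3L − a)/(6EI) = 20736/EI
  triangular load, peak 41 at the fixed end: w₀L⁴/(30EI) = 32311/EI
  δ_0 = 53047/EI
Tip deflection under a unit load at B: L³/(3EI) = 635.5/EI.
With EI = 8000 kN·m²: δ_0 = 6.6308 m and δ_{BB} = 0.079443 m/kN.
Compatibility — the beam at B must follow the support down by 0.006 m: δ_0 − R_B·δ_{BB} = 0.006, so R_B = (6.6308 − 0.006)/0.079443 = 83.39 kN.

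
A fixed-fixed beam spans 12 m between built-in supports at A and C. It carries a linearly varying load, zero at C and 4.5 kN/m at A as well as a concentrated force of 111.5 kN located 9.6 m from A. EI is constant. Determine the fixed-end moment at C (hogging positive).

M_C = 192.9 kN·m

Take the two fixed-end moments M_A, M_C as redundants; the released structure is the simple span AC.
Simple-span end rotations at A and C under the given loads:
  at A: triangular load, peak 4.5: w₀L³/(45EI) = 172.8/EI
  at C: triangular load, peak 4.5: 7w₀L³/(360EI) = 151.2/EI
  at A: point load 111.5 at a = 9.6: Pab(L + b)/(6LEI) = 513.8/EI
  at C: point load 111.5 at a = 9.6: Pab(L + a)/(6LEI) = 770.7/EI
  θ_A0 = 686.6/EI,  θ_C0 = 921.9/EI
Flexibility coefficients: a unit moment at one end gives L/(3EI) there and L/(6EI) at the far end, so f₁₁ = f₂₂ = 4/EI and f₁₂ = f₂₁ = 2/EI.
Compatibility — zero rotation at each built-in end:
  4 M_A + 2 M_C = 686.6
  2 M_A + 4 M_C = 921.9
Solving the pair gives M_A = 75.22 kN·m and M_C = 192.9 kN·m (hogging).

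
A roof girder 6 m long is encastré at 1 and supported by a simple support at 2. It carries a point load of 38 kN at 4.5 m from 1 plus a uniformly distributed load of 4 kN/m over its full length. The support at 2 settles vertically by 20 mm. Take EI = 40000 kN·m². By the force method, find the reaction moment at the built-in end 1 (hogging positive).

M_1 = 111.4 kN·m

Choose R_2 as the redundant. The primary structure is the cantilever fixed at 1.
Deflection at 2 on the released cantilever, summing each load's contribution:
  point load 38 at a = 4.5: Pa²(3L − a)/(6EI) = 1731/EI
  UDL 4: wL⁴/(8EI) = 648/EI
  δ_0 = 2379/EI
Flexibility coefficient — unit upward force at 2: δ_{22} = L³/(3EI) = 72/EI.
With EI = 40000 kN·m²: δ_0 = 0.059484 m and δ_{22} = 0.0018 m/kN.
Compatibility — the beam at 2 must follow the support down by 0.02 m: δ_0 − R_2·δ_{22} = 0.02, so R_2 = (0.059484 − 0.02)/0.0018 = 21.94 kN.
Moment equilibrium about 1: M_1 = Σ(load moments about 1) − R_2·L = 243 − 21.94×6 = 111.4 kN·m.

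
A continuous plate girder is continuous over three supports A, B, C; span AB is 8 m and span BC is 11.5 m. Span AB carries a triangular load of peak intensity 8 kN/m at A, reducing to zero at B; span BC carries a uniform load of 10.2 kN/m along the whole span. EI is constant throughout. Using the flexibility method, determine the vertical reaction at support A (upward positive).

Take M_B as the redundant. Released structure: two simple spans AB and BC with a hinge at B.
Discontinuity in slope at B on the released structure — sum the simple-span end rotations:
  span AB: triangular load, peak 8: 7w₀L³/(360EI) = 79.64/EI
  span BC: UDL 10.2: wL³/(24EI) = 646.4/EI
  relative rotation θ_0 = (79.64 + 646.4)/EI = 726/EI
A unit hogging moment at B produces rotation L₁/(3EI) + L₂/(3EI) = 6.5/EI.
Slope continuity at B: θ_0 = M_B·6.5/EI, so M_B = 726/6.5 = 111.7 kN·m (hogging).
Span AB, ΣM about A with M_B applied at B: R_B^{AB}·8 = 85.33 + 111.7, so R_B^{AB} = 24.63 kN and R_A = 32 − 24.63 = 7.371 kN.

R_A = 7.371 kN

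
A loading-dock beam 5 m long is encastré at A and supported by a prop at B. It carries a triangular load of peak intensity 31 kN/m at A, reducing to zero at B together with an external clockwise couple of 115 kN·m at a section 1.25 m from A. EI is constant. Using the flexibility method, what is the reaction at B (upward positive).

Choose R_B as the redundant. The primary structure is the cantilever fixed at A.
Deflection at B on the released cantilever, summing each load's contribution:
  triangular load, peak 31 at the fixed end: w₀L⁴/(30EI) = 645.8/EI
  clockwise couple 115 at a = 1.25: M₀a(2L − a)/(2EI) = 628.9/EI
  δ_0 = 1275/EI
Flexibility coefficient — unit upward force at B: δ_{BB} = L³/(3EI) = 41.67/EI.
The prop prevents deflection at B: R_B = δ_0/δ_{BB} = 1275/41.67 = 30.59 kN.

R_B = 30.59 kN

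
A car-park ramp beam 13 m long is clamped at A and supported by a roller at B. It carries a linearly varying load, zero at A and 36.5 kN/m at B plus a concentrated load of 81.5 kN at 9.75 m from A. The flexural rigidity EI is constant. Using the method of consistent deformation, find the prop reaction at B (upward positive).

Release the roller at B. Primary structure: cantilever fixed at A.
Downward deflection at the released point B due to the loads:
  triangular load, peak 36.5 at the free end: 11w₀L⁴/(120EI) = 95560/EI
  point load 81.5 at a = 9.75: Pa²(3L − a)/(6EI) = 37770/EI
  δ_0 = 133330/EI
Flexibility coefficient — unit upward force at B: δ_{BB} = L³/(3EI) = 732.3/EI.
Compatibility at B: δ_0 − R_B·δ_{BB} = 0, so R_B = 133330/732.3 = 182.1 kN.

R_B = 182.1 kN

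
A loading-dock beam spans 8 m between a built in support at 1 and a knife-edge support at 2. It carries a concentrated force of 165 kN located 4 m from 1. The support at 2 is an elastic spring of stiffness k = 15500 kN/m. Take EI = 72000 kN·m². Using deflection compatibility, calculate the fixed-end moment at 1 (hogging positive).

M_1 = 258.4 kN·m

Take the reaction at 2 as the redundant and release it; the primary structure is a cantilever fixed at 1.
Deflection at 2 on the released cantilever, summing each load's contribution:
  point load 165 at a = 4: Pa²(3L − a)/(6EI) = 8800/EI
Tip deflection under a unit load at 2: L³/(3EI) = 170.7/EI.
With EI = 72000 kN·m²: δ_0 = 0.12222 m and δ_{22} = 0.00237 m/kN.
Compatibility — the spring shortens by R_2/k under the reaction it provides: δ_0 − R_2·δ_{22} = R_2/k. With 1/k = 0.000065 m/kN, R_2 = δ_0 / (δ_{22} + 1/k) = 0.12222 / (0.00237 + 0.000065) = 50.2 kN.
Moment equilibrium about 1: M_1 = Σ(load moments about 1) − R_2·L = 660 − 50.2×8 = 258.4 kN·m.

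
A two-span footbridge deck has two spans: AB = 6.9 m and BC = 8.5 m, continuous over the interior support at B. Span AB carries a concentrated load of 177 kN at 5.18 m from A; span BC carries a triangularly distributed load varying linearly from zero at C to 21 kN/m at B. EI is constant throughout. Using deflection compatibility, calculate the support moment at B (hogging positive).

Release continuity at B by inserting a hinge; the redundant is the internal moment M_B. The primary structure is two simply-supported spans AB and BC.
Rotations at B on the released spans (each span's end-slope, ×1/EI):
  span AB: point load 177 at a = 5.18: Pab(L + a)/(6LEI) = 460.1/EI
  span BC: triangular load, peak 21: w₀L³/(45EI) = 286.6/EI
  relative rotation θ_0 = (460.1 + 286.6)/EI = 746.7/EI
A unit hogging moment at B produces rotation L₁/(3EI) + L₂/(3EI) = 5.133/EI.
Slope continuity at B: θ_0 = M_B·5.133/EI, so M_B = 746.7/5.133 = 145.5 kN·m (hogging).

M_B = 145.5 kN·m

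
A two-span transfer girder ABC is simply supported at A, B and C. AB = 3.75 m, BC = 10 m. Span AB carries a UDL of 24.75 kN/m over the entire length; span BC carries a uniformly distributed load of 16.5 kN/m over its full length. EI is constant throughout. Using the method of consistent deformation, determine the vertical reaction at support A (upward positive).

Take M_B as the redundant. Released structure: two simple spans AB and BC with a hinge at B.
Discontinuity in slope at B on the released structure — sum the simple-span end rotations:
  span AB: UDL 24.75: wL³/(24EI) = 54.38/EI
  span BC: UDL 16.5: wL³/(24EI) = 687.5/EI
  relative rotation θ_0 = (54.38 + 687.5)/EI = 741.9/EI
A unit hogging moment at B produces rotation L₁/(3EI) + L₂/(3EI) = 4.583/EI.
Compatibility: M_B·(L₁+L₂)/(3EI) = θ_0, giving M_B = 161.9 kN·m (hogging).
Span AB, ΣM about A with M_B applied at B: R_B^{AB}·3.75 = 174 + 161.9, so R_B^{AB} = 89.57 kN and R_A = 92.81 − 89.57 = 3.242 kN.

R_A = 3.242 kN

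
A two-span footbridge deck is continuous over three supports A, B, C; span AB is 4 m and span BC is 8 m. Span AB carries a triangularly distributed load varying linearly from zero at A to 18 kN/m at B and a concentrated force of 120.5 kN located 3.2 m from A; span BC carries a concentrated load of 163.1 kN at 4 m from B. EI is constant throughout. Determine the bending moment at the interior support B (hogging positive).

Take M_B as the redundant. Released structure: two simple spans AB and BC with a hinge at B.
Discontinuity in slope at B on the released structure — sum the simple-span end rotations:
  span AB: triangular load, peak 18: w₀L³/(45EI) = 25.6/EI
  span AB: point load 120.5 at a = 3.2: Pab(L + a)/(6LEI) = 92.54/EI
  span BC: point load 163.1 at a = 4: Pab(L + b)/(6LEI) = 652.4/EI
  relative rotation θ_0 = (118.1 + 652.4)/EI = 770.5/EI
A unit hogging moment at B produces rotation L₁/(3EI) + L₂/(3EI) = 4/EI.
Slope continuity at B: θ_0 = M_B·4/EI, so M_B = 770.5/4 = 192.6 kN·m (hogging).

M_B = 192.6 kN·m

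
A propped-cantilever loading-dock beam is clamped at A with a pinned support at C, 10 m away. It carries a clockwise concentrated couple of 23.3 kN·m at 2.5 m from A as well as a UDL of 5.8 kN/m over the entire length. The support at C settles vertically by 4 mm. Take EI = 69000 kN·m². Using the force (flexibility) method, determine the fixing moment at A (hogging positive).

M_A = 88.79 kN·m

Release the roller at C. Primary structure: cantilever fixed at A.
Deflection at C on the released cantilever, summing each load's contribution:
  clockwise couple 23.3 at a = 2.5: M₀a(2L − a)/(2EI) = 509.7/EI
  UDL 5.8: wL⁴/(8EI) = 7250/EI
  δ_0 = 7760/EI
Tip deflection under a unit load at C: L³/(3EI) = 333.3/EI.
With EI = 69000 kN·m²: δ_0 = 0.11246 m and δ_{CC} = 0.004831 m/kN.
Compatibility — the beam at C must follow the support down by 0.004 m: δ_0 − R_C·δ_{CC} = 0.004, so R_C = (0.11246 − 0.004)/0.004831 = 22.45 kN.
Moment equilibrium about A: M_A = Σ(load moments about A) − R_C·L = 313.3 − 22.45×10 = 88.79 kN·m.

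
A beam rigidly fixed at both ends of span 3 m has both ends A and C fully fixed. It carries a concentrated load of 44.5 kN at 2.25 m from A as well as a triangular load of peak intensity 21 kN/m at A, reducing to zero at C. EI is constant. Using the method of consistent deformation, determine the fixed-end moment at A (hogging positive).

Release both end moments; the primary structure is a simply-supported span AC with redundants M_A and M_C.
Simple-span end rotations at A and C under the given loads:
  at A: point load 44.5 at a = 2.25: Pab(L + b)/(6LEI) = 15.64/EI
  at C: point load 44.5 at a = 2.25: Pab(L + a)/(6LEI) = 21.9/EI
  at A: triangular load, peak 21: w₀L³/(45EI) = 12.6/EI
  at C: triangular load, peak 21: 7w₀L³/(360EI) = 11.03/EI
  θ_A0 = 28.24/EI,  θ_C0 = 32.93/EI
Flexibility coefficients: a unit moment at one end gives L/(3EI) there and L/(6EI) at the far end, so f₁₁ = f₂₂ = 1/EI and f₁₂ = f₂₁ = 0.5/EI.
Compatibility — zero rotation at each built-in end:
  1 M_A + 0.5 M_C = 28.24
  0.5 M_A + 1 M_C = 32.93
Solving the pair gives M_A = 15.71 kN·m and M_C = 25.07 kN·m (hogging).

M_A = 15.71 kN·m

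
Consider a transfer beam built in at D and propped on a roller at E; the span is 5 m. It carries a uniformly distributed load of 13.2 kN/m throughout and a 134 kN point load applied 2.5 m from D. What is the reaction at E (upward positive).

R_E = 66.62 kN

Take the reaction at E as the redundant and release it; the primary structure is a cantilever fixed at D.
Downward deflection at the released point E due to the loads:
  UDL 13.2: wL⁴/(8EI) = 1031/EI
  point load 134 at a = 2.5: Pa²(3L − a)/(6EI) = 1745/EI
  δ_0 = 2776/EI
Flexibility coefficient — unit upward force at E: δ_{EE} = L³/(3EI) = 41.67/EI.
The prop prevents deflection at E: R_E = δ_0/δ_{EE} = 2776/41.67 = 66.62 kN.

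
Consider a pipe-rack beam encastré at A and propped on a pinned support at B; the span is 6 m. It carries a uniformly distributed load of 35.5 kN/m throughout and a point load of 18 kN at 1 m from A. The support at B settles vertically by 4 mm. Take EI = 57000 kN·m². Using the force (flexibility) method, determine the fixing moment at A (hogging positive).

Release the roller at B. Primary structure: cantilever fixed at A.
Free-end deflection of the primary structure under the applied loading (downward +):
  UDL 35.5: wL⁴/(8EI) = 5751/EI
  point load 18 at a = 1: Pa²(3L − a)/(6EI) = 51/EI
  δ_0 = 5802/EI
Flexibility coefficient — unit upward force at B: δ_{BB} = L³/(3EI) = 72/EI.
With EI = 57000 kN·m²: δ_0 = 0.10179 m and δ_{BB} = 0.001263 m/kN.
Compatibility — the beam at B must follow the support down by 0.004 m: δ_0 − R_B·δ_{BB} = 0.004, so R_B = (0.10179 − 0.004)/0.001263 = 77.42 kN.
Moment equilibrium about A: M_A = Σ(load moments about A) − R_B·L = 657 − 77.42×6 = 192.5 kN·m.

M_A = 192.5 kN·m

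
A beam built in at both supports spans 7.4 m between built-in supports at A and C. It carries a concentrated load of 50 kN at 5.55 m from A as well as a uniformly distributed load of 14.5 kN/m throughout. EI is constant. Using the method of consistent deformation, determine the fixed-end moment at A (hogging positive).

M_A = 83.51 kN·m

Take the two fixed-end moments M_A, M_C as redundants; the released structure is the simple span AC.
Simple-span end rotations at A and C under the given loads:
  at A: point load 50 at a = 5.55: Pab(L + b)/(6LEI) = 107/EI
  at C: point load 50 at a = 5.55: Pab(L + a)/(6LEI) = 149.7/EI
  at A: UDL 14.5: wL³/(24EI) = 244.8/EI
  at C: UDL 14.5: wL³/(24EI) = 244.8/EI
  θ_A0 = 351.8/EI,  θ_C0 = 394.6/EI
Flexibility coefficients: a unit moment at one end gives L/(3EI) there and L/(6EI) at the far end, so f₁₁ = f₂₂ = 2.467/EI and f₁₂ = f₂₁ = 1.233/EI.
Compatibility — zero rotation at each built-in end:
  2.467 M_A + 1.233 M_C = 351.8
  1.233 M_A + 2.467 M_C = 394.6
Solving the pair gives M_A = 83.51 kN·m and M_C = 118.2 kN·m (hogging).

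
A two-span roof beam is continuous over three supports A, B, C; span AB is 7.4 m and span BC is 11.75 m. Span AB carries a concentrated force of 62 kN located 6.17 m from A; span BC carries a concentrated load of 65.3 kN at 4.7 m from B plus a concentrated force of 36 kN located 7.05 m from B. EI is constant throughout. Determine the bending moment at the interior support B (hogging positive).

M_B = 156.5 kN·m

Release continuity at B by inserting a hinge; the redundant is the internal moment M_B. The primary structure is two simply-supported spans AB and BC.
Rotations at B on the released spans (each span's end-slope, ×1/EI):
  span AB: point load 62 at a = 6.17: Pab(L + a)/(6LEI) = 143.8/EI
  span BC: point load 65.3 at a = 4.7: Pab(L + b)/(6LEI) = 577/EI
  span BC: point load 36 at a = 7.05: Pab(L + b)/(6LEI) = 278.3/EI
  relative rotation θ_0 = (143.8 + 855.3)/EI = 999.1/EI
A unit hogging moment at B produces rotation L₁/(3EI) + L₂/(3EI) = 6.383/EI.
Compatibility: M_B·(L₁+L₂)/(3EI) = θ_0, giving M_B = 156.5 kN·m (hogging).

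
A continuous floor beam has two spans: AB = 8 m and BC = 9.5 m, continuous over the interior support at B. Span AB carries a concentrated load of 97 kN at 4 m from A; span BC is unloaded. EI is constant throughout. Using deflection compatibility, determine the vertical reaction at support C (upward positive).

R_C = -7.002 kN

Release continuity at B by inserting a hinge; the redundant is the internal moment M_B. The primary structure is two simply-supported spans AB and BC.
End slopes at the hinge B, treating each span as simply supported:
  span AB: point load 97 at a = 4: Pab(L + a)/(6LEI) = 388/EI
  relative rotation θ_0 = (388 + 0)/EI = 388/EI
A unit hogging moment at B produces rotation L₁/(3EI) + L₂/(3EI) = 5.833/EI.
Compatibility: M_B·(L₁+L₂)/(3EI) = θ_0, giving M_B = 66.51 kN·m (hogging).
Span BC, ΣM about C: R_B^{BC}·9.5 = 0 + 66.51, so R_B^{BC} = 7.002 kN and R_C = 0 − 7.002 = -7.002 kN.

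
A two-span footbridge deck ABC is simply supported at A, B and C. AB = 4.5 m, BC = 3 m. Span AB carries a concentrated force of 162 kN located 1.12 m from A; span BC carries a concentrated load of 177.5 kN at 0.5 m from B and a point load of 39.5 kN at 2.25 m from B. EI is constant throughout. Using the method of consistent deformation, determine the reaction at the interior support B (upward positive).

R_B = 244.6 kN

Insert a hinge at B; M_B is the redundant, and each span becomes simply supported.
End slopes at the hinge B, treating each span as simply supported:
  span AB: point load 162 at a = 1.12: Pab(L + a)/(6LEI) = 127.7/EI
  span BC: point load 177.5 at a = 0.5: Pab(L + b)/(6LEI) = 67.8/EI
  span BC: point load 39.5 at a = 2.25: Pab(L + b)/(6LEI) = 13.89/EI
  relative rotation θ_0 = (127.7 + 81.68)/EI = 209.3/EI
A unit hogging moment at B produces rotation L₁/(3EI) + L₂/(3EI) = 2.5/EI.
Compatibility: M_B·(L₁+L₂)/(3EI) = θ_0, giving M_B = 83.73 kN·m (hogging).
Span AB, ΣM about A with M_B applied at B: R_B^{AB}·4.5 = 181.4 + 83.73, so R_B^{AB} = 58.93 kN and R_A = 162 − 58.93 = 103.1 kN.
Span BC, ΣM about C: R_B^{BC}·3 = 473.4 + 83.73, so R_B^{BC} = 185.7 kN and R_C = 217 − 185.7 = 31.3 kN.
R_B = 58.93 + 185.7 = 244.6 kN.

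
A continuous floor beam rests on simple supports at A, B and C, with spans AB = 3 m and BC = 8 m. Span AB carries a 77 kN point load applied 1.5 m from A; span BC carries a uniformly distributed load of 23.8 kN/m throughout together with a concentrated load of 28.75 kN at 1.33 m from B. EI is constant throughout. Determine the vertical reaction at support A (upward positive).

R_A = -18.68 kN

Take M_B as the redundant. Released structure: two simple spans AB and BC with a hinge at B.
Discontinuity in slope at B on the released structure — sum the simple-span end rotations:
  span AB: point load 77 at a = 1.5: Pab(L + a)/(6LEI) = 43.31/EI
  span BC: UDL 23.8: wL³/(24EI) = 507.7/EI
  span BC: point load 28.75 at a = 1.33: Pab(L + b)/(6LEI) = 77.95/EI
  relative rotation θ_0 = (43.31 + 585.7)/EI = 629/EI
A unit hogging moment at B produces rotation L₁/(3EI) + L₂/(3EI) = 3.667/EI.
Compatibility: M_B·(L₁+L₂)/(3EI) = θ_0, giving M_B = 171.5 kN·m (hogging).
Span AB, ΣM about A with M_B applied at B: R_B^{AB}·3 = 115.5 + 171.5, so R_B^{AB} = 95.68 kN and R_A = 77 − 95.68 = -18.68 kN.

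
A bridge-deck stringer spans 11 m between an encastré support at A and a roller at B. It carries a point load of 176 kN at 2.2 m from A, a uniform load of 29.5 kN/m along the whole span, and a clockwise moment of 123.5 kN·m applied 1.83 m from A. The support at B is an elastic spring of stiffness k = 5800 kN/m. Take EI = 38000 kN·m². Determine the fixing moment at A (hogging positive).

Choose R_B as the redundant. The primary structure is the cantilever fixed at A.
Deflection at B on the released cantilever, summing each load's contribution:
  point load 176 at a = 2.2: Pa²(3L − a)/(6EI) = 4373/EI
  UDL 29.5: wL⁴/(8EI) = 53989/EI
  clockwise couple 123.5 at a = 1.83: M₀a(2L − a)/(2EI) = 2279/EI
  δ_0 = 60641/EI
Tip deflection under a unit load at B: L³/(3EI) = 443.7/EI.
With EI = 38000 kN·m²: δ_0 = 1.5958 m and δ_{BB} = 0.011675 m/kN.
Compatibility — the spring shortens by R_B/k under the reaction it provides: δ_0 − R_B·δ_{BB} = R_B/k. With 1/k = 0.000172 m/kN, R_B = δ_0 / (δ_{BB} + 1/k) = 1.5958 / (0.011675 + 0.000172) = 134.7 kN.
Moment equilibrium about A: M_A = Σ(load moments about A) − R_B·L = 2295 − 134.7×11 = 813.8 kN·m.

M_A = 813.8 kN·m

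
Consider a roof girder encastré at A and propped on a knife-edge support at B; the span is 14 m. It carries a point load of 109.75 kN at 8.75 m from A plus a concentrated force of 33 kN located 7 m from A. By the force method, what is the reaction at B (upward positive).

Remove the prop at B; the released (primary) structure is a cantilever built in at A.
Deflection at B on the released cantilever, summing each load's contribution:
  point load 109.75 at a = 8.75: Pa²(3L − a)/(6EI) = 46565/EI
  point load 33 at a = 7: Pa²(3L − a)/(6EI) = 9432/EI
  δ_0 = 55998/EI
Flexibility coefficient — unit upward force at B: δ_{BB} = L³/(3EI) = 914.7/EI.
The prop prevents deflection at B: R_B = δ_0/δ_{BB} = 55998/914.7 = 61.22 kN.

R_B = 61.22 kN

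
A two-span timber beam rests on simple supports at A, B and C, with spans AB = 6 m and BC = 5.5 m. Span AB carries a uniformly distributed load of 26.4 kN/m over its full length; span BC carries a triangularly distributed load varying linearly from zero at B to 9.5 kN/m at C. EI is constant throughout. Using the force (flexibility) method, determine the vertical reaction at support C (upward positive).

Take M_B as the redundant. Released structure: two simple spans AB and BC with a hinge at B.
Discontinuity in slope at B on the released structure — sum the simple-span end rotations:
  span AB: UDL 26.4: wL³/(24EI) = 237.6/EI
  span BC: triangular load, peak 9.5: 7w₀L³/(360EI) = 30.73/EI
  relative rotation θ_0 = (237.6 + 30.73)/EI = 268.3/EI
A unit hogging moment at B produces rotation L₁/(3EI) + L₂/(3EI) = 3.833/EI.
Slope continuity at B: θ_0 = M_B·3.833/EI, so M_B = 268.3/3.833 = 70 kN·m (hogging).
Span BC, ΣM about C: R_B^{BC}·5.5 = 47.9 + 70, so R_B^{BC} = 21.44 kN and R_C = 26.12 − 21.44 = 4.689 kN.

R_C = 4.689 kN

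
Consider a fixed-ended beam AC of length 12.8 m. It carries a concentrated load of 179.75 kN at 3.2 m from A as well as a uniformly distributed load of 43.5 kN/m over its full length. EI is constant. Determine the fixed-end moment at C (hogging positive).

Take the two fixed-end moments M_A, M_C as redundants; the released structure is the simple span AC.
End rotations of the released simple span under the applied load (×1/EI):
  at A: point load 179.75 at a = 3.2: Pab(L + b)/(6LEI) = 1611/EI
  at C: point load 179.75 at a = 3.2: Pab(L + a)/(6LEI) = 1150/EI
  at A: UDL 43.5: wL³/(24EI) = 3801/EI
  at C: UDL 43.5: wL³/(24EI) = 3801/EI
  θ_A0 = 5412/EI,  θ_C0 = 4951/EI
Flexibility coefficients: a unit moment at one end gives L/(3EI) there and L/(6EI) at the far end, so f₁₁ = f₂₂ = 4.267/EI and f₁₂ = f₂₁ = 2.133/EI.
Compatibility — zero rotation at each built-in end:
  4.267 M_A + 2.133 M_C = 5412
  2.133 M_A + 4.267 M_C = 4951
Solving the pair gives M_A = 917.5 kN·m and M_C = 701.8 kN·m (hogging).

M_C = 701.8 kN·m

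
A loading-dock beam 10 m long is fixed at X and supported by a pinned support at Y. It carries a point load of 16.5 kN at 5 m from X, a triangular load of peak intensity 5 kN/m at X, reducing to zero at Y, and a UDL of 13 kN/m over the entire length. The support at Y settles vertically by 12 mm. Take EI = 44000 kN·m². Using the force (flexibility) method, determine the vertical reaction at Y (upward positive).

Remove the prop at Y; the released (primary) structure is a cantilever built in at X.
Deflection at Y on the released cantilever, summing each load's contribution:
  point load 16.5 at a = 5: Pa²(3L − a)/(6EI) = 1719/EI
  triangular load, peak 5 at the fixed end: w₀L⁴/(30EI) = 1667/EI
  UDL 13: wL⁴/(8EI) = 16250/EI
  δ_0 = 19635/EI
Tip deflection under a unit load at Y: L³/(3EI) = 333.3/EI.
With EI = 44000 kN·m²: δ_0 = 0.44626 m and δ_{YY} = 0.007576 m/kN.
Compatibility — the beam at Y must follow the support down by 0.012 m: δ_0 − R_Y·δ_{YY} = 0.012, so R_Y = (0.44626 − 0.012)/0.007576 = 57.32 kN.

R_Y = 57.32 kN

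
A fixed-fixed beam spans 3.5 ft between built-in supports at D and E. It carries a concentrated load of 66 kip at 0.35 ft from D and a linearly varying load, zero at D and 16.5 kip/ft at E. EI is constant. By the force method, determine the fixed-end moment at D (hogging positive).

M_D = 25.45 kip·ft

Take the two fixed-end moments M_D, M_E as redundants; the released structure is the simple span DE.
Simple-span end rotations at D and E under the given loads:
  at D: point load 66 at a = 0.35: Pab(L + b)/(6LEI) = 23.04/EI
  at E: point load 66 at a = 0.35: Pab(L + a)/(6LEI) = 13.34/EI
  at D: triangular load, peak 16.5: 7w₀L³/(360EI) = 13.76/EI
  at E: triangular load, peak 16.5: w₀L³/(45EI) = 15.72/EI
  θ_D0 = 36.8/EI,  θ_E0 = 29.06/EI
Flexibility coefficients: a unit moment at one end gives L/(3EI) there and L/(6EI) at the far end, so f₁₁ = f₂₂ = 1.167/EI and f₁₂ = f₂₁ = 0.5833/EI.
Compatibility — zero rotation at each built-in end:
  1.167 M_D + 0.5833 M_E = 36.8
  0.5833 M_D + 1.167 M_E = 29.06
Solving the pair gives M_D = 25.45 kip·ft and M_E = 12.19 kip·ft (hogging).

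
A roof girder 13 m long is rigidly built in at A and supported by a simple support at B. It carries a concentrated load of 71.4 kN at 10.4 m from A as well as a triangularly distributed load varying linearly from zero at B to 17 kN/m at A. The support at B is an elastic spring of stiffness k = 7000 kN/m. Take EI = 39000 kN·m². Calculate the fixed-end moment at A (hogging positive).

M_A = 287.7 kN·m

Release the roller at B. Primary structure: cantilever fixed at A.
Deflection at B on the released cantilever, summing each load's contribution:
  point load 71.4 at a = 10.4: Pa²(3L − a)/(6EI) = 36811/EI
  triangular load, peak 17 at the fixed end: w₀L⁴/(30EI) = 16185/EI
  δ_0 = 52996/EI
Tip deflection under a unit load at B: L³/(3EI) = 732.3/EI.
With EI = 39000 kN·m²: δ_0 = 1.3589 m and δ_{BB} = 0.018778 m/kN.
Compatibility — the spring shortens by R_B/k under the reaction it provides: δ_0 − R_B·δ_{BB} = R_B/k. With 1/k = 0.000143 m/kN, R_B = δ_0 / (δ_{BB} + 1/k) = 1.3589 / (0.018778 + 0.000143) = 71.82 kN.
Moment equilibrium about A: M_A = Σ(load moments about A) − R_B·L = 1221 − 71.82×13 = 287.7 kN·m.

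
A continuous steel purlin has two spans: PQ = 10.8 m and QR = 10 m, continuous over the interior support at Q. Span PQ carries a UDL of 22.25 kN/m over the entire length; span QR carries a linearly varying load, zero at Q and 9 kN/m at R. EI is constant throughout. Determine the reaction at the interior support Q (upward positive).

R_Q = 172.5 kN

Insert a hinge at Q; M_Q is the redundant, and each span becomes simply supported.
Discontinuity in slope at Q on the released structure — sum the simple-span end rotations:
  span PQ: UDL 22.25: wL³/(24EI) = 1168/EI
  span QR: triangular load, peak 9: 7w₀L³/(360EI) = 175/EI
  relative rotation θ_0 = (1168 + 175)/EI = 1343/EI
A unit hogging moment at Q produces rotation L₁/(3EI) + L₂/(3EI) = 6.933/EI.
Compatibility: M_Q·(L₁+L₂)/(3EI) = θ_0, giving M_Q = 193.7 kN·m (hogging).
Span PQ, ΣM about P with M_Q applied at Q: R_Q^{PQ}·10.8 = 1298 + 193.7, so R_Q^{PQ} = 138.1 kN and R_P = 240.3 − 138.1 = 102.2 kN.
Span QR, ΣM about R: R_Q^{QR}·10 = 150 + 193.7, so R_Q^{QR} = 34.37 kN and R_R = 45 − 34.37 = 10.63 kN.
R_Q = 138.1 + 34.37 = 172.5 kN.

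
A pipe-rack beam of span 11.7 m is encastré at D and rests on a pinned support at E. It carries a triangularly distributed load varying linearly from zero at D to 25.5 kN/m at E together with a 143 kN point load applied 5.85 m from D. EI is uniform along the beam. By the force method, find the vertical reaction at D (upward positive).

R_D = 165.4 kN

Remove the prop at E; the released (primary) structure is a cantilever built in at D.
Deflection at E on the released cantilever, summing each load's contribution:
  triangular load, peak 25.5 at the free end: 11w₀L⁴/(120EI) = 43802/EI
  point load 143 at a = 5.85: Pa²(3L − a)/(6EI) = 23857/EI
  δ_0 = 67659/EI
Tip deflection under a unit load at E: L³/(3EI) = 533.9/EI.
Compatibility at E: δ_0 − R_E·δ_{EE} = 0, so R_E = 67659/533.9 = 126.7 kN.
Vertical equilibrium: R_D = ΣP − R_E = 292.2 − 126.7 = 165.4 kN.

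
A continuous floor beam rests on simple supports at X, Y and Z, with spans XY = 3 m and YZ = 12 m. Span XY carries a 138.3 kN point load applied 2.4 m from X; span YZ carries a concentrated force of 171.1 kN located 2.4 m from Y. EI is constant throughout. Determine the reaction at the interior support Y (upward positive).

R_Y = 351.1 kN

Take M_Y as the redundant. Released structure: two simple spans XY and YZ with a hinge at Y.
Rotations at Y on the released spans (each span's end-slope, ×1/EI):
  span XY: point load 138.3 at a = 2.4: Pab(L + a)/(6LEI) = 59.75/EI
  span YZ: point load 171.1 at a = 2.4: Pab(L + b)/(6LEI) = 1183/EI
  relative rotation θ_0 = (59.75 + 1183)/EI = 1242/EI
A unit hogging moment at Y produces rotation L₁/(3EI) + L₂/(3EI) = 5/EI.
Compatibility: M_Y·(L₁+L₂)/(3EI) = θ_0, giving M_Y = 248.5 kN·m (hogging).
Span XY, ΣM about X with M_Y applied at Y: R_Y^{XY}·3 = 331.9 + 248.5, so R_Y^{XY} = 193.5 kN and R_X = 138.3 − 193.5 = -55.17 kN.
Span YZ, ΣM about Z: R_Y^{YZ}·12 = 1643 + 248.5, so R_Y^{YZ} = 157.6 kN and R_Z = 171.1 − 157.6 = 13.51 kN.
R_Y = 193.5 + 157.6 = 351.1 kN.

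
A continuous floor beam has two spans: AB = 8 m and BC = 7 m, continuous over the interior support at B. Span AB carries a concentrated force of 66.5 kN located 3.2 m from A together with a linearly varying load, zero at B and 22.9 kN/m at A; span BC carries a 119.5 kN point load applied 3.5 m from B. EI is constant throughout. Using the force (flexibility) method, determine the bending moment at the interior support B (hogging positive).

M_B = 166.5 kN·m

Take M_B as the redundant. Released structure: two simple spans AB and BC with a hinge at B.
Rotations at B on the released spans (each span's end-slope, ×1/EI):
  span AB: point load 66.5 at a = 3.2: Pab(L + a)/(6LEI) = 238.3/EI
  span AB: triangular load, peak 22.9: 7w₀L³/(360EI) = 228/EI
  span BC: point load 119.5 at a = 3.5: Pab(L + b)/(6LEI) = 366/EI
  relative rotation θ_0 = (466.3 + 366)/EI = 832.3/EI
A unit hogging moment at B produces rotation L₁/(3EI) + L₂/(3EI) = 5/EI.
Slope continuity at B: θ_0 = M_B·5/EI, so M_B = 832.3/5 = 166.5 kN·m (hogging).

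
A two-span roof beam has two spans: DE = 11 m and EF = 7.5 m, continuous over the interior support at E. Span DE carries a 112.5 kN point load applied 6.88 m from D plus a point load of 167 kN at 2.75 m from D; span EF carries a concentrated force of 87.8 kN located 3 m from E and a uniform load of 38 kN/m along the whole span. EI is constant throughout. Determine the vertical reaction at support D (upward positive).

Release continuity at E by inserting a hinge; the redundant is the internal moment M_E. The primary structure is two simply-supported spans DE and EF.
End slopes at the hinge E, treating each span as simply supported:
  span DE: point load 112.5 at a = 6.88: Pab(L + a)/(6LEI) = 863.9/EI
  span DE: point load 167 at a = 2.75: Pab(L + a)/(6LEI) = 789.3/EI
  span EF: point load 87.8 at a = 3: Pab(L + b)/(6LEI) = 316.1/EI
  span EF: UDL 38: wL³/(24EI) = 668/EI
  relative rotation θ_0 = (1653 + 984)/EI = 2637/EI
A unit hogging moment at E produces rotation L₁/(3EI) + L₂/(3EI) = 6.167/EI.
Compatibility: M_E·(L₁+L₂)/(3EI) = θ_0, giving M_E = 427.7 kN·m (hogging).
Span DE, ΣM about D with M_E applied at E: R_E^{DE}·11 = 1233 + 427.7, so R_E^{DE} = 151 kN and R_D = 279.5 − 151 = 128.5 kN.

R_D = 128.5 kN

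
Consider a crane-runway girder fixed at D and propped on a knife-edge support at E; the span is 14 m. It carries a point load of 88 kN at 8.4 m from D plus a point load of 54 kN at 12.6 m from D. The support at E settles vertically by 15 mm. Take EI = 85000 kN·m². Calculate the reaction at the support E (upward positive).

Choose R_E as the redundant. The primary structure is the cantilever fixed at D.
Primary-structure tip deflection at E by superposition:
  point load 88 at a = 8.4: Pa²(3L − a)/(6EI) = 34772/EI
  point load 54 at a = 12.6: Pa²(3L − a)/(6EI) = 42008/EI
  δ_0 = 76780/EI
Flexibility coefficient — unit upward force at E: δ_{EE} = L³/(3EI) = 914.7/EI.
With EI = 85000 kN·m²: δ_0 = 0.90329 m and δ_{EE} = 0.010761 m/kN.
Compatibility — the beam at E must follow the support down by 0.015 m: δ_0 − R_E·δ_{EE} = 0.015, so R_E = (0.90329 − 0.015)/0.010761 = 82.55 kN.

R_E = 82.55 kN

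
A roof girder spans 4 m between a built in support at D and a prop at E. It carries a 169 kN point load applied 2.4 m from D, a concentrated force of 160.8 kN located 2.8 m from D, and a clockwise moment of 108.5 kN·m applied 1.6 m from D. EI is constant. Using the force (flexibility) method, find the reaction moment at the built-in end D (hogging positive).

Choose R_E as the redundant. The primary structure is the cantilever fixed at D.
Deflection at E on the released cantilever, summing each load's contribution:
  point load 169 at a = 2.4: Pa²(3L − a)/(6EI) = 1558/EI
  point load 160.8 at a = 2.8: Pa²(3L − a)/(6EI) = 1933/EI
  clockwise couple 108.5 at a = 1.6: M₀a(2L − a)/(2EI) = 555.5/EI
  δ_0 = 4046/EI
Tip deflection under a unit load at E: L³/(3EI) = 21.33/EI.
The prop prevents deflection at E: R_E = δ_0/δ_{EE} = 4046/21.33 = 189.7 kN.
Moment equilibrium about D: M_D = Σ(load moments about D) − R_E·L = 964.3 − 189.7×4 = 205.7 kN·m.

M_D = 205.7 kN·m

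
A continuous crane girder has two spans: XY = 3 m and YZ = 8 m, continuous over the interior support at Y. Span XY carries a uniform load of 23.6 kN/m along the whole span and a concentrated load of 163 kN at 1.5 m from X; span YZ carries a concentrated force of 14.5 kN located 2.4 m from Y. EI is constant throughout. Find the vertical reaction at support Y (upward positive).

R_Y = 148.7 kN

Take M_Y as the redundant. Released structure: two simple spans XY and YZ with a hinge at Y.
Rotations at Y on the released spans (each span's end-slope, ×1/EI):
  span XY: UDL 23.6: wL³/(24EI) = 26.55/EI
  span XY: point load 163 at a = 1.5: Pab(L + a)/(6LEI) = 91.69/EI
  span YZ: point load 14.5 at a = 2.4: Pab(L + b)/(6LEI) = 55.22/EI
  relative rotation θ_0 = (118.2 + 55.22)/EI = 173.5/EI
A unit hogging moment at Y produces rotation L₁/(3EI) + L₂/(3EI) = 3.667/EI.
Slope continuity at Y: θ_0 = M_Y·3.667/EI, so M_Y = 173.5/3.667 = 47.31 kN·m (hogging).
Span XY, ΣM about X with M_Y applied at Y: R_Y^{XY}·3 = 350.7 + 47.31, so R_Y^{XY} = 132.7 kN and R_X = 233.8 − 132.7 = 101.1 kN.
Span YZ, ΣM about Z: R_Y^{YZ}·8 = 81.2 + 47.31, so R_Y^{YZ} = 16.06 kN and R_Z = 14.5 − 16.06 = -1.563 kN.
R_Y = 132.7 + 16.06 = 148.7 kN.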